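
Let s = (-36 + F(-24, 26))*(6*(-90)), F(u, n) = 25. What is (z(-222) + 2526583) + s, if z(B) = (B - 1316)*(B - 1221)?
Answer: 4751857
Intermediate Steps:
z(B) = (-1316 + B)*(-1221 + B)
s = 5940 (s = (-36 + 25)*(6*(-90)) = -11*(-540) = 5940)
(z(-222) + 2526583) + s = ((1606836 + (-222)**2 - 2537*(-222)) + 2526583) + 5940 = ((1606836 + 49284 + 563214) + 2526583) + 5940 = (2219334 + 2526583) + 5940 = 4745917 + 5940 = 4751857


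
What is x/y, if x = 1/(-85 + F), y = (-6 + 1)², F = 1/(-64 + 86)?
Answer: -22/46725 ≈ -0.00047084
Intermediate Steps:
F = 1/22 ≈ 0.045455
y = 25 (y = (-5)² = 25)
x = -22/1869 (x = 1/(-85 + 1/22) = 1/(-1869/22) = -22/1869 ≈ -0.011771)
x/y = -22/1869/25 = (1/25)*(-22/1869) = -22/46725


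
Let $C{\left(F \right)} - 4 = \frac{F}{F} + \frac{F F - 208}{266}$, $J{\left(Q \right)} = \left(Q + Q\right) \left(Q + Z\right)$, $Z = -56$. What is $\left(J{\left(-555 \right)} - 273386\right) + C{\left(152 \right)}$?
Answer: $\frac{53853705}{133} \approx 4.0492 \cdot 10^{5}$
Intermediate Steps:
$J{\left(Q \right)} = 2 Q \left(-56 + Q\right)$ ($J{\left(Q \right)} = \left(Q + Q\right) \left(Q - 56\right) = 2 Q \left(-56 + Q\right)$)
$C{\left(F \right)} = \frac{561}{133} + \frac{F^{2}}{266}$ ($C{\left(F \right)} = 4 + \left(\frac{F}{F} + \frac{F F - 208}{266}\right) = 4 + \left(1 + \left(F^{2} - 208\right) \frac{1}{266}\right) = 4 + \left(1 + \left(-208 + F^{2}\right) \frac{1}{266}\right) = 4 + \left(1 + \left(- \frac{104}{133} + \frac{F^{2}}{266}\right)\right) = 4 + \left(\frac{29}{133} + \frac{F^{2}}{266}\right) = \frac{561}{133} + \frac{F^{2}}{266}$)
$\left(J{\left(-555 \right)} - 273386\right) + C{\left(152 \right)} = \left(2 \left(-555\right) \left(-56 - 555\right) - 273386\right) + \left(\frac{561}{133} + \frac{152^{2}}{266}\right) = \left(2 \left(-555\right) \left(-611\right) - 273386\right) + \left(\frac{561}{133} + \frac{1}{266} \cdot 23104\right) = \left(678210 - 273386\right) + \left(\frac{561}{133} + \frac{608}{7}\right) = 404824 + \frac{12113}{133} = \frac{53853705}{133}$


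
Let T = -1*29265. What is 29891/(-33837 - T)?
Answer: -29891/4572 ≈ -6.5378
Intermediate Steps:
T = -29265
29891/(-33837 - T) = 29891/(-33837 - 1*(-29265)) = 29891/(-33837 + 29265) = 29891/(-4572) = 29891*(-1/4572) = -29891/4572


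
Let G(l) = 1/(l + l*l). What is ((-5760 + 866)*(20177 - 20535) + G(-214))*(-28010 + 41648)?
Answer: 181526403884345/7597 ≈ 2.3894e+10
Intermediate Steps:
G(l) = 1/(l + l**2)
((-5760 + 866)*(20177 - 20535) + G(-214))*(-28010 + 41648) = ((-5760 + 866)*(20177 - 20535) + 1/((-214)*(1 - 214)))*(-28010 + 41648) = (-4894*(-358) - 1/214/(-213))*13638 = (1752052 - 1/214*(-1/213))*13638 = (1752052 + 1/45582)*13638 = (79862034265/45582)*13638 = 181526403884345/7597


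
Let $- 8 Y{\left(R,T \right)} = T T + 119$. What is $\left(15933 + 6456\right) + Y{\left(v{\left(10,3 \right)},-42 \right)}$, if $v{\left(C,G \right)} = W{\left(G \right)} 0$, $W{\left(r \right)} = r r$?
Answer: $\frac{177229}{8} \approx 22154.0$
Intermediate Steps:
$W{\left(r \right)} = r^{2}$
$v{\left(C,G \right)} = 0$ ($v{\left(C,G \right)} = G^{2} \cdot 0 = 0$)
$Y{\left(R,T \right)} = - \frac{119}{8} - \frac{T^{2}}{8}$ ($Y{\left(R,T \right)} = - \frac{T T + 119}{8} = - \frac{T^{2} + 119}{8} = - \frac{119 + T^{2}}{8} = - \frac{119}{8} - \frac{T^{2}}{8}$)
$\left(15933 + 6456\right) + Y{\left(v{\left(10,3 \right)},-42 \right)} = \left(15933 + 6456\right) - \left(\frac{119}{8} + \frac{\left(-42\right)^{2}}{8}\right) = 22389 - \frac{1883}{8} = \frac{177229}{8}$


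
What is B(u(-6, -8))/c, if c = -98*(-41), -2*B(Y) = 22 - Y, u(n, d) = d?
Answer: -15/4018 ≈ -0.0037332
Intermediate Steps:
B(Y) = -11 + Y/2 (B(Y) = -(22 - Y)/2 = -11 + Y/2)
c = 4018
B(u(-6, -8))/c = (-11 + (½)*(-8))/4018 = (-11 - 4)*(1/4018) = -15*1/4018 = -15/4018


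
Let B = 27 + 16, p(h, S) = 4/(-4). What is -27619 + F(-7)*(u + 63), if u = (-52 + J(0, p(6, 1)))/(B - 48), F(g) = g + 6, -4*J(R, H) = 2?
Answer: -55385/2 ≈ -27693.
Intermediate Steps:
p(h, S) = -1 (p(h, S) = 4*(-¼) = -1)
J(R, H) = -½ (J(R, H) = -¼*2 = -½)
F(g) = 6 + g
B = 43
u = 21/2 (u = (-52 - ½)/(43 - 48) = -105/2/(-5) = -105/2*(-⅕) = 21/2 ≈ 10.500)
-27619 + F(-7)*(u + 63) = -27619 + (6 - 7)*(21/2 + 63) = -27619 - 1*147/2 = -27619 - 147/2 = -55385/2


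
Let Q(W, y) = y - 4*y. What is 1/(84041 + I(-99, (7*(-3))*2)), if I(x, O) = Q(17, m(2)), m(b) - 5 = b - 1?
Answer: 1/84023 ≈ 1.1902e-5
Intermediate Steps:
m(b) = 4 + b (m(b) = 5 + (b - 1) = 5 + (-1 + b) = 4 + b)
Q(W, y) = -3*y
I(x, O) = -18 (I(x, O) = -3*(4 + 2) = -3*6 = -18)
1/(84041 + I(-99, (7*(-3))*2)) = 1/(84041 - 18) = 1/84023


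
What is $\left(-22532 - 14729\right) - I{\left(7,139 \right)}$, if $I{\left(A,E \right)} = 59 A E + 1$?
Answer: $-94669$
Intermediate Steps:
$I{\left(A,E \right)} = 1 + 59 A E$ ($I{\left(A,E \right)} = 59 A E + 1 = 1 + 59 A E$)
$\left(-22532 - 14729\right) - I{\left(7,139 \right)} = \left(-22532 - 14729\right) - \left(1 + 59 \cdot 7 \cdot 139\right) = \left(-22532 - 14729\right) - \left(1 + 57407\right) = -37261 - 57408 = -94669$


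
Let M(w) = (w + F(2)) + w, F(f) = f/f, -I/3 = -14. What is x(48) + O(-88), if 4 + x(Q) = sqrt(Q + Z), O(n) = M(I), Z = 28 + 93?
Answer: 94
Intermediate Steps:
I = 42 (I = -3*(-14) = 42)
F(f) = 1
M(w) = 1 + 2*w (M(w) = (w + 1) + w = (1 + w) + w = 1 + 2*w)
Z = 121
O(n) = 85 (O(n) = 1 + 2*42 = 1 + 84 = 85)
x(Q) = -4 + sqrt(121 + Q) (x(Q) = -4 + sqrt(Q + 121) = -4 + sqrt(121 + Q))
x(48) + O(-88) = (-4 + sqrt(121 + 48)) + 85 = (-4 + sqrt(169)) + 85 = (-4 + 13) + 85 = 9 + 85 = 94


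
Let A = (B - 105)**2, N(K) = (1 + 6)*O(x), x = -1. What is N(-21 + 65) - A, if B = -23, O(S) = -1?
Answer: -16391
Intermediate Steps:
N(K) = -7 (N(K) = (1 + 6)*(-1) = 7*(-1) = -7)
A = 16384 (A = (-23 - 105)**2 = (-128)**2 = 16384)
N(-21 + 65) - A = -7 - 1*16384 = -7 - 16384 = -16391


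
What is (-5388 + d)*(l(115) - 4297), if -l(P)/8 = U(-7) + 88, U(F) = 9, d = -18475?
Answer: 121056999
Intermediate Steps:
l(P) = -776 (l(P) = -8*(9 + 88) = -8*97 = -776)
(-5388 + d)*(l(115) - 4297) = (-5388 - 18475)*(-776 - 4297) = -23863*(-5073) = 121056999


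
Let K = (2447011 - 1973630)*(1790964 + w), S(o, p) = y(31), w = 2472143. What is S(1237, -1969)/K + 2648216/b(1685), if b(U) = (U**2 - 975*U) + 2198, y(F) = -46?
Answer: 1336073867830128116/604689595620819579 ≈ 2.2095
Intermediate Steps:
S(o, p) = -46
K = 2018073854767 (K = (2447011 - 1973630)*(1790964 + 2472143) = 473381*4263107 = 2018073854767)
b(U) = 2198 + U**2 - 975*U
S(1237, -1969)/K + 2648216/b(1685) = -46/2018073854767 + 2648216/(2198 + 1685**2 - 975*1685) = -46*1/2018073854767 + 2648216/(2198 + 2839225 - 1642875) = -46/2018073854767 + 2648216/1198548 = -46/2018073854767 + 2648216*(1/1198548) = -46/2018073854767 + 662054/299637 = 1336073867830128116/604689595620819579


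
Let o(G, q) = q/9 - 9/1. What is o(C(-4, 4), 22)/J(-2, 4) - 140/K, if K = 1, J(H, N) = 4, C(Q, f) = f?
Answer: -5099/36 ≈ -141.64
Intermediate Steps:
o(G, q) = -9 + q/9 (o(G, q) = q*(⅑) - 9*1 = q/9 - 9 = -9 + q/9)
o(C(-4, 4), 22)/J(-2, 4) - 140/K = (-9 + (⅑)*22)/4 - 140/1 = (-9 + 22/9)*(¼) - 140*1 = -59/9*¼ - 140 = -59/36 - 140 = -5099/36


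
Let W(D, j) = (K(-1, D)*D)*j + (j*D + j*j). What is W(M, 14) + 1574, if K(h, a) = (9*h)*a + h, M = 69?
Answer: -598116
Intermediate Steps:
K(h, a) = h + 9*a*h (K(h, a) = 9*a*h + h = h + 9*a*h)
W(D, j) = j² + D*j + D*j*(-1 - 9*D) (W(D, j) = ((-(1 + 9*D))*D)*j + (j*D + j*j) = ((-1 - 9*D)*D)*j + (D*j + j²) = (D*(-1 - 9*D))*j + (j² + D*j) = D*j*(-1 - 9*D) + (j² + D*j) = j² + D*j + D*j*(-1 - 9*D))
W(M, 14) + 1574 = 14*(14 - 9*69²) + 1574 = 14*(14 - 9*4761) + 1574 = 14*(14 - 42849) + 1574 = 14*(-42835) + 1574 = -599690 + 1574 = -598116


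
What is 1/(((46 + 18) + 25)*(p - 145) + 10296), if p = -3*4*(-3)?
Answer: 1/595 ≈ 0.0016807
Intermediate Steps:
p = 36 (p = -12*(-3) = 36)
1/(((46 + 18) + 25)*(p - 145) + 10296) = 1/(((46 + 18) + 25)*(36 - 145) + 10296) = 1/((64 + 25)*(-109) + 10296) = 1/(89*(-109) + 10296) = 1/(-9701 + 10296) = 1/595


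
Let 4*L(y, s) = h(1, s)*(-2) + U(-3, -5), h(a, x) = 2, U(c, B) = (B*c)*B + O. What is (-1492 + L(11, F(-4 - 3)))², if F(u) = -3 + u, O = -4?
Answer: 36614601/16 ≈ 2.2884e+6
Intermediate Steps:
U(c, B) = -4 + c*B² (U(c, B) = (B*c)*B - 4 = c*B² - 4 = -4 + c*B²)
L(y, s) = -83/4 (L(y, s) = (2*(-2) + (-4 - 3*(-5)²))/4 = (-4 + (-4 - 3*25))/4 = (-4 + (-4 - 75))/4 = (-4 - 79)/4 = (¼)*(-83) = -83/4)
(-1492 + L(11, F(-4 - 3)))² = (-1492 - 83/4)² = (-6051/4)² = 36614601/16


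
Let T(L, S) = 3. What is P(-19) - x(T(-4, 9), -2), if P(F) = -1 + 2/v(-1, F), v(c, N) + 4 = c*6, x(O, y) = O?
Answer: -21/5 ≈ -4.2000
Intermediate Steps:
v(c, N) = -4 + 6*c (v(c, N) = -4 + c*6 = -4 + 6*c)
P(F) = -6/5 (P(F) = -1 + 2/(-4 + 6*(-1)) = -1 + 2/(-4 - 6) = -1 + 2/(-10) = -1 - 1/10*2 = -1 - 1/5 = -6/5)
P(-19) - x(T(-4, 9), -2) = -6/5 - 1*3 = -6/5 - 3 = -21/5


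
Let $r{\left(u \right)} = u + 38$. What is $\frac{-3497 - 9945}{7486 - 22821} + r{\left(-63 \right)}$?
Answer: $- \frac{369933}{15335} \approx -24.123$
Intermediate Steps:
$r{\left(u \right)} = 38 + u$
$\frac{-3497 - 9945}{7486 - 22821} + r{\left(-63 \right)} = \frac{-3497 - 9945}{7486 - 22821} + \left(38 - 63\right) = - \frac{13442}{-15335} - 25 = \left(-13442\right) \left(- \frac{1}{15335}\right) - 25 = \frac{13442}{15335} - 25 = - \frac{369933}{15335}$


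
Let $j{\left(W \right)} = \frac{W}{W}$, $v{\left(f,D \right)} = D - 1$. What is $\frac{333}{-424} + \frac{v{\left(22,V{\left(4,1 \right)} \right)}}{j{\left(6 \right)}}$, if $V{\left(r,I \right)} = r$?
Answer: $\frac{939}{424} \approx 2.2146$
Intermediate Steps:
$v{\left(f,D \right)} = -1 + D$
$j{\left(W \right)} = 1$
$\frac{333}{-424} + \frac{v{\left(22,V{\left(4,1 \right)} \right)}}{j{\left(6 \right)}} = \frac{333}{-424} + \frac{-1 + 4}{1} = 333 \left(- \frac{1}{424}\right) + 3 \cdot 1 = - \frac{333}{424} + 3 = \frac{939}{424}$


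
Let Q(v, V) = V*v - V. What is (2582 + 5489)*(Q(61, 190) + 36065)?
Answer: 383090015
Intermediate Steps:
Q(v, V) = -V + V*v
(2582 + 5489)*(Q(61, 190) + 36065) = (2582 + 5489)*(190*(-1 + 61) + 36065) = 8071*(190*60 + 36065) = 8071*(11400 + 36065) = 8071*47465 = 383090015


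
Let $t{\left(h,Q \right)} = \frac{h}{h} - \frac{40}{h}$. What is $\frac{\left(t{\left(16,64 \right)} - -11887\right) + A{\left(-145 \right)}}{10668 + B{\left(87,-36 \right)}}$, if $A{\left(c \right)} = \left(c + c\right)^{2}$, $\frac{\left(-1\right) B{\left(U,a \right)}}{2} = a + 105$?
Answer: $\frac{14767}{1620} \approx 9.1154$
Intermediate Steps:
$B{\left(U,a \right)} = -210 - 2 a$ ($B{\left(U,a \right)} = - 2 \left(a + 105\right) = - 2 \left(105 + a\right) = -210 - 2 a$)
$t{\left(h,Q \right)} = 1 - \frac{40}{h}$
$A{\left(c \right)} = 4 c^{2}$ ($A{\left(c \right)} = \left(2 c\right)^{2} = 4 c^{2}$)
$\frac{\left(t{\left(16,64 \right)} - -11887\right) + A{\left(-145 \right)}}{10668 + B{\left(87,-36 \right)}} = \frac{\left(\frac{-40 + 16}{16} - -11887\right) + 4 \left(-145\right)^{2}}{10668 - 138} = \frac{\left(\frac{1}{16} \left(-24\right) + 11887\right) + 4 \cdot 21025}{10668 + \left(-210 + 72\right)} = \frac{\left(- \frac{3}{2} + 11887\right) + 84100}{10668 - 138} = \frac{\frac{23771}{2} + 84100}{10530} = \frac{191971}{2} \cdot \frac{1}{10530} = \frac{14767}{1620}$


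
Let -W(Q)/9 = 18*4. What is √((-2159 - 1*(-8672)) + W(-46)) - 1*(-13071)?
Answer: 13071 + √5865 ≈ 13148.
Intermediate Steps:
W(Q) = -648 (W(Q) = -162*4 = -9*72 = -648)
√((-2159 - 1*(-8672)) + W(-46)) - 1*(-13071) = √((-2159 - 1*(-8672)) - 648) - 1*(-13071) = √((-2159 + 8672) - 648) + 13071 = √(6513 - 648) + 13071 = √5865 + 13071 = 13071 + √5865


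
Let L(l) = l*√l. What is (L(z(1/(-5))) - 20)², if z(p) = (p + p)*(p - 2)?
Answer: 6260648/15625 - 176*√22/25 ≈ 367.66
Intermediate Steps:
z(p) = 2*p*(-2 + p) (z(p) = (2*p)*(-2 + p) = 2*p*(-2 + p))
L(l) = l^(3/2)
(L(z(1/(-5))) - 20)² = ((2*(-2 + 1/(-5))/(-5))^(3/2) - 20)² = ((2*(-⅕)*(-2 - ⅕))^(3/2) - 20)² = ((2*(-⅕)*(-11/5))^(3/2) - 20)² = ((22/25)^(3/2) - 20)² = (22*√22/125 - 20)² = (-20 + 22*√22/125)²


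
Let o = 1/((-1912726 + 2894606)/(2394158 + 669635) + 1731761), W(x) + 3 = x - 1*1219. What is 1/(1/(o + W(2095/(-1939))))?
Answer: -12582886797468146582/10287865171813467 ≈ -1223.1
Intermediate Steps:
W(x) = -1222 + x (W(x) = -3 + (x - 1*1219) = -3 + (x - 1219) = -3 + (-1219 + x) = -1222 + x)
o = 3063793/5305758211353 (o = 1/(981880/3063793 + 1731761) = 1/(5305758211353/3063793) = 3063793/5305758211353 ≈ 5.7745e-7)
1/(1/(o + W(2095/(-1939)))) = 1/(1/(3063793/5305758211353 + (-1222 + 2095/(-1939)))) = 1/(1/(3063793/5305758211353 + (-1222 + 2095*(-1/1939)))) = 1/(1/(3063793/5305758211353 + (-1222 - 2095/1939))) = 1/(1/(3063793/5305758211353 - 2371553/1939)) = 1/(1/(-12582886797468146582/10287865171813467)) = 1/(-10287865171813467/12582886797468146582) = -12582886797468146582/10287865171813467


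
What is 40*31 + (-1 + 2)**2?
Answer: 1241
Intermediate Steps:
40*31 + (-1 + 2)**2 = 1240 + 1**2 = 1240 + 1 = 1241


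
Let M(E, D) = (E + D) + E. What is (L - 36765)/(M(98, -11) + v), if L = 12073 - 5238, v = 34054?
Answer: -29930/34239 ≈ -0.87415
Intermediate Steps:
L = 6835
M(E, D) = D + 2*E (M(E, D) = (D + E) + E = D + 2*E)
(L - 36765)/(M(98, -11) + v) = (6835 - 36765)/((-11 + 2*98) + 34054) = -29930/((-11 + 196) + 34054) = -29930/(185 + 34054) = -29930/34239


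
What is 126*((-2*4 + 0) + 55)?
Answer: 5922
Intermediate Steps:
126*((-2*4 + 0) + 55) = 126*((-8 + 0) + 55) = 126*(-8 + 55) = 126*47 = 5922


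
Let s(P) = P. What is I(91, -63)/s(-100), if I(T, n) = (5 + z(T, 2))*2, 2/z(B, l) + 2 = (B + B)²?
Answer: -41403/414025 ≈ -0.10000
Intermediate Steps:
z(B, l) = 2/(-2 + 4*B²) (z(B, l) = 2/(-2 + (B + B)²) = 2/(-2 + (2*B)²) = 2/(-2 + 4*B²))
I(T, n) = 10 + 2/(-1 + 2*T²) (I(T, n) = (5 + 1/(-1 + 2*T²))*2 = 10 + 2/(-1 + 2*T²))
I(91, -63)/s(-100) = (4*(-2 + 5*91²)/(-1 + 2*91²))/(-100) = (4*(-2 + 5*8281)/(-1 + 2*8281))*(-1/100) = (4*(-2 + 41405)/(-1 + 16562))*(-1/100) = (4*41403/16561)*(-1/100) = (4*(1/16561)*41403)*(-1/100) = (165612/16561)*(-1/100) = -41403/414025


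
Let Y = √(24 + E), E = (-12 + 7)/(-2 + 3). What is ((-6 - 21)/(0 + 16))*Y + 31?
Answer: 31 - 27*√19/16 ≈ 23.644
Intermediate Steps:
E = -5 (E = -5/1 = -5*1 = -5)
Y = √19 (Y = √(24 - 5) = √19 ≈ 4.3589)
((-6 - 21)/(0 + 16))*Y + 31 = ((-6 - 21)/(0 + 16))*√19 + 31 = (-27/16)*√19 + 31 = (-27*1/16)*√19 + 31 = -27*√19/16 + 31 = 31 - 27*√19/16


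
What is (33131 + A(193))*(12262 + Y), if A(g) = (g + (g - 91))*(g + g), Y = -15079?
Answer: -414101817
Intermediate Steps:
A(g) = 2*g*(-91 + 2*g) (A(g) = (g + (-91 + g))*(2*g) = (-91 + 2*g)*(2*g) = 2*g*(-91 + 2*g))
(33131 + A(193))*(12262 + Y) = (33131 + 2*193*(-91 + 2*193))*(12262 - 15079) = (33131 + 2*193*(-91 + 386))*(-2817) = (33131 + 2*193*295)*(-2817) = (33131 + 113870)*(-2817) = 147001*(-2817) = -414101817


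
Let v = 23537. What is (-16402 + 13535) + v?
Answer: 20670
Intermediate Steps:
(-16402 + 13535) + v = (-16402 + 13535) + 23537 = -2867 + 23537 = 20670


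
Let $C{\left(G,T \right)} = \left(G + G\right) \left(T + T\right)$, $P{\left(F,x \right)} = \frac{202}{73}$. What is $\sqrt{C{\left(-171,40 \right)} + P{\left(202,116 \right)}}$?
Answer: $\frac{i \sqrt{145786694}}{73} \approx 165.4 i$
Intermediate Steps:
$P{\left(F,x \right)} = \frac{202}{73}$ ($P{\left(F,x \right)} = 202 \cdot \frac{1}{73} = \frac{202}{73}$)
$C{\left(G,T \right)} = 4 G T$ ($C{\left(G,T \right)} = 2 G 2 T = 4 G T$)
$\sqrt{C{\left(-171,40 \right)} + P{\left(202,116 \right)}} = \sqrt{4 \left(-171\right) 40 + \frac{202}{73}} = \sqrt{-27360 + \frac{202}{73}} = \sqrt{- \frac{1997078}{73}} = \frac{i \sqrt{145786694}}{73}$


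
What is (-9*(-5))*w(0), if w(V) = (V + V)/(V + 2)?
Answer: 0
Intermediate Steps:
w(V) = 2*V/(2 + V) (w(V) = (2*V)/(2 + V) = 2*V/(2 + V))
(-9*(-5))*w(0) = (-9*(-5))*(2*0/(2 + 0)) = 45*(2*0/2) = 45*(2*0*(½)) = 45*0 = 0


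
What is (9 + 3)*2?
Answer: 24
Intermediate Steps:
(9 + 3)*2 = 12*2 = 24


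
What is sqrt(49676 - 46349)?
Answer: sqrt(3327) ≈ 57.680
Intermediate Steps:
sqrt(49676 - 46349) = sqrt(3327)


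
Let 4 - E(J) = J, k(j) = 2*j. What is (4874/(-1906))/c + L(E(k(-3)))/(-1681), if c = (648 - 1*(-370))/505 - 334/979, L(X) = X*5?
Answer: -2064788986615/1326373308336 ≈ -1.5567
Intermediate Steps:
E(J) = 4 - J
L(X) = 5*X
c = 827952/494395 (c = (648 + 370)*(1/505) - 334*1/979 = 1018*(1/505) - 334/979 = 1018/505 - 334/979 = 827952/494395 ≈ 1.6747)
(4874/(-1906))/c + L(E(k(-3)))/(-1681) = (4874/(-1906))/(827952/494395) + (5*(4 - 2*(-3)))/(-1681) = (4874*(-1/1906))*(494395/827952) + (5*(4 - 1*(-6)))*(-1/1681) = -2437/953*494395/827952 + (5*(4 + 6))*(-1/1681) = -1204840615/789038256 + (5*10)*(-1/1681) = -1204840615/789038256 + 50*(-1/1681) = -1204840615/789038256 - 50/1681 = -2064788986615/1326373308336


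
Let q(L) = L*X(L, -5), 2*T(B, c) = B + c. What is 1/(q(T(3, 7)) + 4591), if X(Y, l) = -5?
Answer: 1/4566 ≈ 0.00021901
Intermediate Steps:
T(B, c) = B/2 + c/2 (T(B, c) = (B + c)/2 = B/2 + c/2)
q(L) = -5*L (q(L) = L*(-5) = -5*L)
1/(q(T(3, 7)) + 4591) = 1/(-5*((½)*3 + (½)*7) + 4591) = 1/(-5*(3/2 + 7/2) + 4591) = 1/(-5*5 + 4591) = 1/(-25 + 4591) = 1/4566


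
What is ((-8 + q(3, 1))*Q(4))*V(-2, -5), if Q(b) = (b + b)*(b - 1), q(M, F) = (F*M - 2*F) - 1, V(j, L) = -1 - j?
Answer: -192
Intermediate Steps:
q(M, F) = -1 - 2*F + F*M (q(M, F) = (-2*F + F*M) - 1 = -1 - 2*F + F*M)
Q(b) = 2*b*(-1 + b) (Q(b) = (2*b)*(-1 + b) = 2*b*(-1 + b))
((-8 + q(3, 1))*Q(4))*V(-2, -5) = ((-8 + (-1 - 2*1 + 1*3))*(2*4*(-1 + 4)))*(-1 - 1*(-2)) = ((-8 + (-1 - 2 + 3))*(2*4*3))*(-1 + 2) = ((-8 + 0)*24)*1 = -8*24*1 = -192*1 = -192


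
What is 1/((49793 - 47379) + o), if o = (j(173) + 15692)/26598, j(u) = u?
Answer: 26598/64223437 ≈ 0.00041415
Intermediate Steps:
o = 15865/26598 (o = (173 + 15692)/26598 = 15865*(1/26598) = 15865/26598 ≈ 0.59647)
1/((49793 - 47379) + o) = 1/((49793 - 47379) + 15865/26598) = 1/(2414 + 15865/26598) = 1/(64223437/26598) = 26598/64223437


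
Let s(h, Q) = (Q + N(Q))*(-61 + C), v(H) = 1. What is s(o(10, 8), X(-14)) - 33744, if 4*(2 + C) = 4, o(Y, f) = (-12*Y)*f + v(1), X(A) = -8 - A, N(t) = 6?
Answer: -34488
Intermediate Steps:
o(Y, f) = 1 - 12*Y*f (o(Y, f) = (-12*Y)*f + 1 = -12*Y*f + 1 = 1 - 12*Y*f)
C = -1 (C = -2 + (¼)*4 = -2 + 1 = -1)
s(h, Q) = -372 - 62*Q (s(h, Q) = (Q + 6)*(-61 - 1) = (6 + Q)*(-62) = -372 - 62*Q)
s(o(10, 8), X(-14)) - 33744 = (-372 - 62*(-8 - 1*(-14))) - 33744 = (-372 - 62*(-8 + 14)) - 33744 = (-372 - 62*6) - 33744 = (-372 - 372) - 33744 = -744 - 33744 = -34488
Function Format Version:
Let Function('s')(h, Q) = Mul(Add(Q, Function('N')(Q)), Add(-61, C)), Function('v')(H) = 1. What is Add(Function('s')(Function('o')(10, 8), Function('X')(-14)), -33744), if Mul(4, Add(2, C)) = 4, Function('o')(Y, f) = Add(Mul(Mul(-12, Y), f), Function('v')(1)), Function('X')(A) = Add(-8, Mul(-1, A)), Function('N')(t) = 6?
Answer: -34488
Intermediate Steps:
Function('o')(Y, f) = Add(1, Mul(-12, Y, f)) (Function('o')(Y, f) = Add(Mul(Mul(-12, Y), f), 1) = Add(Mul(-12, Y, f), 1) = Add(1, Mul(-12, Y, f)))
C = -1 (C = Add(-2, Mul(Rational(1, 4), 4)) = Add(-2, 1) = -1)
Function('s')(h, Q) = Add(-372, Mul(-62, Q)) (Function('s')(h, Q) = Mul(Add(Q, 6), Add(-61, -1)) = Mul(Add(6, Q), -62) = Add(-372, Mul(-62, Q)))
Add(Function('s')(Function('o')(10, 8), Function('X')(-14)), -33744) = Add(Add(-372, Mul(-62, Add(-8, Mul(-1, -14)))), -33744) = Add(Add(-372, Mul(-62, Add(-8, 14))), -33744) = Add(Add(-372, Mul(-62, 6)), -33744) = Add(Add(-372, -372), -33744) = Add(-744, -33744) = -34488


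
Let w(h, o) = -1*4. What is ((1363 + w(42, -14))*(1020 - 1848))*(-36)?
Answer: 40509072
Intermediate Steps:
w(h, o) = -4
((1363 + w(42, -14))*(1020 - 1848))*(-36) = ((1363 - 4)*(1020 - 1848))*(-36) = (1359*(-828))*(-36) = -1125252*(-36) = 40509072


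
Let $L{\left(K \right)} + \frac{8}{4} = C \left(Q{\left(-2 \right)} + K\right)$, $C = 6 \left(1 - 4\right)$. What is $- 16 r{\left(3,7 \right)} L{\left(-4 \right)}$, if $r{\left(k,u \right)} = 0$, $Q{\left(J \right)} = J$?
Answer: $0$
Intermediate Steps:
$C = -18$ ($C = 6 \left(-3\right) = -18$)
$L{\left(K \right)} = 34 - 18 K$ ($L{\left(K \right)} = -2 - 18 \left(-2 + K\right) = -2 - \left(-36 + 18 K\right) = 34 - 18 K$)
$- 16 r{\left(3,7 \right)} L{\left(-4 \right)} = \left(-16\right) 0 \left(34 - -72\right) = 0 \left(34 + 72\right) = 0 \cdot 106 = 0$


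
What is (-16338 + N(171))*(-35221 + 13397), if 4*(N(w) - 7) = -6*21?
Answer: 357095200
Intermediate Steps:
N(w) = -49/2 (N(w) = 7 + (-6*21)/4 = 7 + (¼)*(-126) = 7 - 63/2 = -49/2)
(-16338 + N(171))*(-35221 + 13397) = (-16338 - 49/2)*(-35221 + 13397) = -32725/2*(-21824) = 357095200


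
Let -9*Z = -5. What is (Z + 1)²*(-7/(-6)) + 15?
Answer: 4331/243 ≈ 17.823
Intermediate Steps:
Z = 5/9 (Z = -⅑*(-5) = 5/9 ≈ 0.55556)
(Z + 1)²*(-7/(-6)) + 15 = (5/9 + 1)²*(-7/(-6)) + 15 = (14/9)²*(-7*(-⅙)) + 15 = (196/81)*(7/6) + 15 = 686/243 + 15 = 4331/243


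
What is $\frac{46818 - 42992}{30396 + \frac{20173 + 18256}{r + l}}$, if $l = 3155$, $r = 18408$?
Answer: $\frac{82500038}{655467377} \approx 0.12586$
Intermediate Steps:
$\frac{46818 - 42992}{30396 + \frac{20173 + 18256}{r + l}} = \frac{46818 - 42992}{30396 + \frac{20173 + 18256}{18408 + 3155}} = \frac{3826}{30396 + \frac{38429}{21563}} = \frac{3826}{\frac{655467377}{21563}} = 3826 \cdot \frac{21563}{655467377} = \frac{82500038}{655467377}$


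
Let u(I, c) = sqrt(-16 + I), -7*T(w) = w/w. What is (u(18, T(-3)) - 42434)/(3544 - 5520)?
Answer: 21217/988 - sqrt(2)/1976 ≈ 21.474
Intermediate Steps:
T(w) = -1/7 (T(w) = -w/(7*w) = -1/7*1 = -1/7)
(u(18, T(-3)) - 42434)/(3544 - 5520) = (sqrt(-16 + 18) - 42434)/(3544 - 5520) = (sqrt(2) - 42434)/(-1976) = (-42434 + sqrt(2))*(-1/1976) = 21217/988 - sqrt(2)/1976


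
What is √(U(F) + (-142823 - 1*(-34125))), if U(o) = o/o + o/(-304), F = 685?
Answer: I*√627846887/76 ≈ 329.7*I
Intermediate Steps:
U(o) = 1 - o/304 (U(o) = 1 + o*(-1/304) = 1 - o/304)
√(U(F) + (-142823 - 1*(-34125))) = √((1 - 1/304*685) + (-142823 - 1*(-34125))) = √((1 - 685/304) + (-142823 + 34125)) = √(-381/304 - 108698) = √(-33044573/304) = I*√627846887/76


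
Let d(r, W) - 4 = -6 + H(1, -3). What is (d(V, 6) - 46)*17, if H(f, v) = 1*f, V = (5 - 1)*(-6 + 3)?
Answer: -799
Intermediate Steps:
V = -12 (V = 4*(-3) = -12)
H(f, v) = f
d(r, W) = -1 (d(r, W) = 4 + (-6 + 1) = 4 - 5 = -1)
(d(V, 6) - 46)*17 = (-1 - 46)*17 = -47*17 = -799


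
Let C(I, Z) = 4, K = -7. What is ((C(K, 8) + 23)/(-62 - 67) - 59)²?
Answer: 6482116/1849 ≈ 3505.7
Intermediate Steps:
((C(K, 8) + 23)/(-62 - 67) - 59)² = ((4 + 23)/(-62 - 67) - 59)² = (27/(-129) - 59)² = (27*(-1/129) - 59)² = (-9/43 - 59)² = (-2546/43)² = 6482116/1849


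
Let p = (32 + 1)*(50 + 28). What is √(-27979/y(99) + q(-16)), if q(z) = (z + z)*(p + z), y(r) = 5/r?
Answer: I*√15896005/5 ≈ 797.4*I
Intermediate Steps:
p = 2574 (p = 33*78 = 2574)
q(z) = 2*z*(2574 + z) (q(z) = (z + z)*(2574 + z) = (2*z)*(2574 + z) = 2*z*(2574 + z))
√(-27979/y(99) + q(-16)) = √(-27979/(5/99) + 2*(-16)*(2574 - 16)) = √(-27979/(5*(1/99)) + 2*(-16)*2558) = √(-27979/5/99 - 81856) = √(-27979*99/5 - 81856) = √(-2769921/5 - 81856) = √(-3179201/5) = I*√15896005/5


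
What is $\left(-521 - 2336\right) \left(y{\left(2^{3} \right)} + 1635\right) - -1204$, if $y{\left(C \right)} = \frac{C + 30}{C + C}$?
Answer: $- \frac{37414211}{8} \approx -4.6768 \cdot 10^{6}$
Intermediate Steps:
$y{\left(C \right)} = \frac{30 + C}{2 C}$
$\left(-521 - 2336\right) \left(y{\left(2^{3} \right)} + 1635\right) - -1204 = \left(-521 - 2336\right) \left(\frac{30 + 2^{3}}{2 \cdot 2^{3}} + 1635\right) - -1204 = - 2857 \left(\frac{30 + 8}{2 \cdot 8} + 1635\right) + 1204 = - 2857 \left(\frac{1}{2} \cdot \frac{1}{8} \cdot 38 + 1635\right) + 1204 = - 2857 \left(\frac{19}{8} + 1635\right) + 1204 = \left(-2857\right) \frac{13099}{8} + 1204 = - \frac{37423843}{8} + 1204 = - \frac{37414211}{8}$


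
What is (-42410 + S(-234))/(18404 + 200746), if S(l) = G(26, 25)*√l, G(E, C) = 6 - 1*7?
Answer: -4241/21915 - I*√26/73050 ≈ -0.19352 - 6.9802e-5*I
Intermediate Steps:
G(E, C) = -1 (G(E, C) = 6 - 7 = -1)
S(l) = -√l
(-42410 + S(-234))/(18404 + 200746) = (-42410 - √(-234))/(18404 + 200746) = (-42410 - 3*I*√26)/219150 = (-42410 - 3*I*√26)*(1/219150) = -4241/21915 - I*√26/73050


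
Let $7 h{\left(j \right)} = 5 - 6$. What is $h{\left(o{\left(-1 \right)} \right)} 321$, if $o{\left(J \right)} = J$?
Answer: $- \frac{321}{7} \approx -45.857$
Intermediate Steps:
$h{\left(j \right)} = - \frac{1}{7}$ ($h{\left(j \right)} = \frac{5 - 6}{7} = \frac{1}{7} \left(-1\right) = - \frac{1}{7}$)
$h{\left(o{\left(-1 \right)} \right)} 321 = \left(- \frac{1}{7}\right) 321 = - \frac{321}{7}$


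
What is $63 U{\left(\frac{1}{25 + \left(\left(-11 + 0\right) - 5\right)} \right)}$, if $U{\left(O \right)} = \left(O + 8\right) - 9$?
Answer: $-56$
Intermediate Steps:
$U{\left(O \right)} = -1 + O$ ($U{\left(O \right)} = \left(8 + O\right) - 9 = -1 + O$)
$63 U{\left(\frac{1}{25 + \left(\left(-11 + 0\right) - 5\right)} \right)} = 63 \left(-1 + \frac{1}{25 + \left(\left(-11 + 0\right) - 5\right)}\right) = 63 \left(-1 + \frac{1}{25 - 16}\right) = 63 \left(-1 + \frac{1}{9}\right) = 63 \left(- \frac{8}{9}\right) = -56$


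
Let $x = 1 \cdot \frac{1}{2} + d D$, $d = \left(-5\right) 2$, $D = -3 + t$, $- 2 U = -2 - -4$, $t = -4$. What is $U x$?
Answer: $- \frac{141}{2} \approx -70.5$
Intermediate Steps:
$U = -1$ ($U = - \frac{-2 - -4}{2} = - \frac{-2 + 4}{2} = \left(- \frac{1}{2}\right) 2 = -1$)
$D = -7$ ($D = -3 - 4 = -7$)
$d = -10$
$x = \frac{141}{2}$ ($x = 1 \cdot \frac{1}{2} - -70 = 1 \cdot \frac{1}{2} + 70 = \frac{1}{2} + 70 = \frac{141}{2} \approx 70.5$)
$U x = \left(-1\right) \frac{141}{2} = - \frac{141}{2}$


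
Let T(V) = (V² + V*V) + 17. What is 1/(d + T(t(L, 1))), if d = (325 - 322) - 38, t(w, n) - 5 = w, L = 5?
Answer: 1/182 ≈ 0.0054945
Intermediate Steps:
t(w, n) = 5 + w
T(V) = 17 + 2*V² (T(V) = (V² + V²) + 17 = 2*V² + 17 = 17 + 2*V²)
d = -35 (d = 3 - 38 = -35)
1/(d + T(t(L, 1))) = 1/(-35 + (17 + 2*(5 + 5)²)) = 1/(-35 + (17 + 2*10²)) = 1/(-35 + (17 + 2*100)) = 1/(-35 + (17 + 200)) = 1/(-35 + 217) = 1/182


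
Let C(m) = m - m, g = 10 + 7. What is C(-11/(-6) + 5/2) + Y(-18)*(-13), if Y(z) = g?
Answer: -221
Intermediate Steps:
g = 17
C(m) = 0
Y(z) = 17
C(-11/(-6) + 5/2) + Y(-18)*(-13) = 0 + 17*(-13) = 0 - 221 = -221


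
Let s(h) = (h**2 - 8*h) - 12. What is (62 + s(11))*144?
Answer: 11952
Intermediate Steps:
s(h) = -12 + h**2 - 8*h
(62 + s(11))*144 = (62 + (-12 + 11**2 - 8*11))*144 = (62 + (-12 + 121 - 88))*144 = (62 + 21)*144 = 83*144 = 11952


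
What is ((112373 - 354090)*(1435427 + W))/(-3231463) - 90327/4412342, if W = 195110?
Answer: 1739029495134703517/14258319916346 ≈ 1.2197e+5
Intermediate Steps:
((112373 - 354090)*(1435427 + W))/(-3231463) - 90327/4412342 = ((112373 - 354090)*(1435427 + 195110))/(-3231463) - 90327/4412342 = -241717*1630537*(-1/3231463) - 90327*1/4412342 = -394128512029*(-1/3231463) - 90327/4412342 = 394128512029/3231463 - 90327/4412342 = 1739029495134703517/14258319916346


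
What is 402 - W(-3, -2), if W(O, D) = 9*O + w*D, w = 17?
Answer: 463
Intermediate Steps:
W(O, D) = 9*O + 17*D
402 - W(-3, -2) = 402 - (9*(-3) + 17*(-2)) = 402 - (-27 - 34) = 402 - 1*(-61) = 402 + 61 = 463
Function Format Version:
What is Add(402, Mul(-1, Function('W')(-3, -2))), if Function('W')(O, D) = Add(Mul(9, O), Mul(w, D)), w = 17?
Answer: 463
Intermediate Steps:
Function('W')(O, D) = Add(Mul(9, O), Mul(17, D))
Add(402, Mul(-1, Function('W')(-3, -2))) = Add(402, Mul(-1, Add(Mul(9, -3), Mul(17, -2)))) = Add(402, Mul(-1, Add(-27, -34))) = Add(402, Mul(-1, -61)) = Add(402, 61) = 463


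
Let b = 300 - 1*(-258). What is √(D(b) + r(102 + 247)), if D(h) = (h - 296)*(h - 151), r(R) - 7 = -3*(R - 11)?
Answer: √105627 ≈ 325.00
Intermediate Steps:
b = 558 (b = 300 + 258 = 558)
r(R) = 40 - 3*R (r(R) = 7 - 3*(R - 11) = 7 - 3*(-11 + R) = 7 + (33 - 3*R) = 40 - 3*R)
D(h) = (-296 + h)*(-151 + h)
√(D(b) + r(102 + 247)) = √((44696 + 558² - 447*558) + (40 - 3*(102 + 247))) = √((44696 + 311364 - 249426) + (40 - 3*349)) = √(106634 + (40 - 1047)) = √(106634 - 1007) = √105627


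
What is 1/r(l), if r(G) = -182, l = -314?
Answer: -1/182 ≈ -0.0054945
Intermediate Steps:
1/r(l) = 1/(-182) = -1/182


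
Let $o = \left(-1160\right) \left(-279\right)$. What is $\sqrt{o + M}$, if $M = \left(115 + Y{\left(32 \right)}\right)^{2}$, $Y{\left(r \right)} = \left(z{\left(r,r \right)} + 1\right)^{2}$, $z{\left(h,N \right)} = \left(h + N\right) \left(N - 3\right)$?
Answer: $2 \sqrt{2973148496434} \approx 3.4486 \cdot 10^{6}$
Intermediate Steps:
$z{\left(h,N \right)} = \left(-3 + N\right) \left(N + h\right)$ ($z{\left(h,N \right)} = \left(N + h\right) \left(-3 + N\right) = \left(-3 + N\right) \left(N + h\right)$)
$Y{\left(r \right)} = \left(1 - 6 r + 2 r^{2}\right)^{2}$ ($Y{\left(r \right)} = \left(\left(r^{2} - 3 r - 3 r + r r\right) + 1\right)^{2} = \left(\left(r^{2} - 3 r - 3 r + r^{2}\right) + 1\right)^{2} = \left(\left(- 6 r + 2 r^{2}\right) + 1\right)^{2} = \left(1 - 6 r + 2 r^{2}\right)^{2}$)
$M = 11892593662096$ ($M = \left(115 + \left(1 - 192 + 2 \cdot 32^{2}\right)^{2}\right)^{2} = \left(115 + \left(1 - 192 + 2 \cdot 1024\right)^{2}\right)^{2} = \left(115 + \left(1 - 192 + 2048\right)^{2}\right)^{2} = \left(115 + 1857^{2}\right)^{2} = \left(115 + 3448449\right)^{2} = 3448564^{2} = 11892593662096$)
$o = 323640$
$\sqrt{o + M} = \sqrt{323640 + 11892593662096} = \sqrt{11892593985736} = 2 \sqrt{2973148496434}$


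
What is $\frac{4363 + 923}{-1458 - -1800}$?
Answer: $\frac{881}{57} \approx 15.456$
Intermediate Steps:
$\frac{4363 + 923}{-1458 - -1800} = \frac{5286}{-1458 + 1800} = \frac{5286}{342} = 5286 \cdot \frac{1}{342} = \frac{881}{57}$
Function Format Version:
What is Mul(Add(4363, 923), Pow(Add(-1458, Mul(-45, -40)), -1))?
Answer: Rational(881, 57) ≈ 15.456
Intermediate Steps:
Mul(Add(4363, 923), Pow(Add(-1458, Mul(-45, -40)), -1)) = Mul(5286, Pow(Add(-1458, 1800), -1)) = Mul(5286, Pow(342, -1)) = Mul(5286, Rational(1, 342)) = Rational(881, 57)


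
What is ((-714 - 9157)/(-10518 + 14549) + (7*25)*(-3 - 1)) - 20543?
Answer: -85640404/4031 ≈ -21245.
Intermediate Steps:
((-714 - 9157)/(-10518 + 14549) + (7*25)*(-3 - 1)) - 20543 = (-9871/4031 + 175*(-4)) - 20543 = (-9871*1/4031 - 700) - 20543 = (-9871/4031 - 700) - 20543 = -2831571/4031 - 20543 = -85640404/4031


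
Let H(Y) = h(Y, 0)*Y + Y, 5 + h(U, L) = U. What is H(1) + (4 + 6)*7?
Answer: 67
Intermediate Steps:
h(U, L) = -5 + U
H(Y) = Y + Y*(-5 + Y) (H(Y) = (-5 + Y)*Y + Y = Y*(-5 + Y) + Y = Y + Y*(-5 + Y))
H(1) + (4 + 6)*7 = 1*(-4 + 1) + (4 + 6)*7 = 1*(-3) + 10*7 = -3 + 70 = 67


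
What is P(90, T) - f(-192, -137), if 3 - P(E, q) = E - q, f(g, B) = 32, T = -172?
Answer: -291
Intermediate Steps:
P(E, q) = 3 + q - E (P(E, q) = 3 - (E - q) = 3 + (q - E) = 3 + q - E)
P(90, T) - f(-192, -137) = (3 - 172 - 1*90) - 1*32 = (3 - 172 - 90) - 32 = -259 - 32 = -291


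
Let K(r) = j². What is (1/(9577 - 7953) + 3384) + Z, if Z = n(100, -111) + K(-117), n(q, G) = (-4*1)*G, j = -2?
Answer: 6223169/1624 ≈ 3832.0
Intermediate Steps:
n(q, G) = -4*G
K(r) = 4 (K(r) = (-2)² = 4)
Z = 448 (Z = -4*(-111) + 4 = 444 + 4 = 448)
(1/(9577 - 7953) + 3384) + Z = (1/(9577 - 7953) + 3384) + 448 = (1/1624 + 3384) + 448 = 5495617/1624 + 448 = 6223169/1624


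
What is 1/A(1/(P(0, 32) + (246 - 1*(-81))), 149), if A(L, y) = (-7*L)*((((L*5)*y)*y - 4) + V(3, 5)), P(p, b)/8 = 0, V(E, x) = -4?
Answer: -106929/758723 ≈ -0.14093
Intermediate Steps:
P(p, b) = 0 (P(p, b) = 8*0 = 0)
A(L, y) = -7*L*(-8 + 5*L*y²) (A(L, y) = (-7*L)*((((L*5)*y)*y - 4) - 4) = (-7*L)*((((5*L)*y)*y - 4) - 4) = (-7*L)*(((5*L*y)*y - 4) - 4) = (-7*L)*((5*L*y² - 4) - 4) = (-7*L)*((-4 + 5*L*y²) - 4) = (-7*L)*(-8 + 5*L*y²) = -7*L*(-8 + 5*L*y²))
1/A(1/(P(0, 32) + (246 - 1*(-81))), 149) = 1/(7*(8 - 5*149²/(0 + (246 - 1*(-81))))/(0 + (246 - 1*(-81)))) = 1/(7*(8 - 5*22201/(0 + (246 + 81)))/(0 + (246 + 81))) = 1/(7*(8 - 5*22201/(0 + 327))/(0 + 327)) = 1/(7*(8 - 5*22201/327)/327) = 1/(7*(1/327)*(8 - 5*1/327*22201)) = 1/(7*(1/327)*(8 - 111005/327)) = 1/(7*(1/327)*(-108389/327)) = 1/(-758723/106929) = -106929/758723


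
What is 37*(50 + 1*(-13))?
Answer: 1369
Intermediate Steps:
37*(50 + 1*(-13)) = 37*(50 - 13) = 37*37 = 1369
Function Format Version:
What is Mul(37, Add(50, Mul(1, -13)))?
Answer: 1369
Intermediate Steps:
Mul(37, Add(50, Mul(1, -13))) = Mul(37, Add(50, -13)) = Mul(37, 37) = 1369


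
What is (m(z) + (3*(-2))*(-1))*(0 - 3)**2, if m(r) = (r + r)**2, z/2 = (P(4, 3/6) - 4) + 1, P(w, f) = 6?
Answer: 1350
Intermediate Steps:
z = 6 (z = 2*((6 - 4) + 1) = 2*(2 + 1) = 2*3 = 6)
m(r) = 4*r**2 (m(r) = (2*r)**2 = 4*r**2)
(m(z) + (3*(-2))*(-1))*(0 - 3)**2 = (4*6**2 + (3*(-2))*(-1))*(0 - 3)**2 = (4*36 - 6*(-1))*(-3)**2 = (144 + 6)*9 = 150*9 = 1350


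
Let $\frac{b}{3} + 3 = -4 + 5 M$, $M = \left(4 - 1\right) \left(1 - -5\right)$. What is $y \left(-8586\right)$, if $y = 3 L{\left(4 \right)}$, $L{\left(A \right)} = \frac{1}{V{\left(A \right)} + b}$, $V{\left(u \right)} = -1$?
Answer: $- \frac{12879}{124} \approx -103.86$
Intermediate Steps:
$M = 18$ ($M = 3 \left(1 + 5\right) = 3 \cdot 6 = 18$)
$b = 249$ ($b = -9 + 3 \left(-4 + 5 \cdot 18\right) = -9 + 3 \left(-4 + 90\right) = -9 + 3 \cdot 86 = -9 + 258 = 249$)
$L{\left(A \right)} = \frac{1}{248}$ ($L{\left(A \right)} = \frac{1}{-1 + 249} = \frac{1}{248}$)
$y = \frac{3}{248}$ ($y = 3 \cdot \frac{1}{248} = \frac{3}{248} \approx 0.012097$)
$y \left(-8586\right) = \frac{3}{248} \left(-8586\right) = - \frac{12879}{124}$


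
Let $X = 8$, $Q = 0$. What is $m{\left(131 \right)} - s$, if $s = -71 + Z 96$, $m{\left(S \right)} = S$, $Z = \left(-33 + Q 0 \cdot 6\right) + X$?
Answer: $2602$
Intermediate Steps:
$Z = -25$ ($Z = \left(-33 + 0 \cdot 0 \cdot 6\right) + 8 = \left(-33 + 0 \cdot 6\right) + 8 = \left(-33 + 0\right) + 8 = -33 + 8 = -25$)
$s = -2471$ ($s = -71 - 2400 = -2471$)
$m{\left(131 \right)} - s = 131 - -2471 = 131 + 2471 = 2602$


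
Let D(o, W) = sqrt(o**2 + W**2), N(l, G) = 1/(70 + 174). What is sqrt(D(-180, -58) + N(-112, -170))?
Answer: sqrt(61 + 29768*sqrt(8941))/122 ≈ 13.752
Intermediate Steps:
N(l, G) = 1/244
D(o, W) = sqrt(W**2 + o**2)
sqrt(D(-180, -58) + N(-112, -170)) = sqrt(sqrt((-58)**2 + (-180)**2) + 1/244) = sqrt(sqrt(3364 + 32400) + 1/244) = sqrt(sqrt(35764) + 1/244) = sqrt(2*sqrt(8941) + 1/244) = sqrt(1/244 + 2*sqrt(8941))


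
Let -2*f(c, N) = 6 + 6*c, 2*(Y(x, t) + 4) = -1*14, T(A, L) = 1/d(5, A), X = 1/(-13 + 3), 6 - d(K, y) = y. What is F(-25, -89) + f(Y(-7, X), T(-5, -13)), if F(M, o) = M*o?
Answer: 2255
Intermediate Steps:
d(K, y) = 6 - y
X = -⅒ (X = 1/(-10) = -⅒ ≈ -0.10000)
T(A, L) = 1/(6 - A)
Y(x, t) = -11 (Y(x, t) = -4 + (-1*14)/2 = -4 + (½)*(-14) = -4 - 7 = -11)
f(c, N) = -3 - 3*c (f(c, N) = -(6 + 6*c)/2 = -3 - 3*c)
F(-25, -89) + f(Y(-7, X), T(-5, -13)) = -25*(-89) + (-3 - 3*(-11)) = 2225 + (-3 + 33) = 2225 + 30 = 2255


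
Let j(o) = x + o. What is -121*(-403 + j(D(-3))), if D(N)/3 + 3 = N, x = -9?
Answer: 52030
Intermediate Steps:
D(N) = -9 + 3*N
j(o) = -9 + o
-121*(-403 + j(D(-3))) = -121*(-403 + (-9 + (-9 + 3*(-3)))) = -121*(-403 + (-9 + (-9 - 9))) = -121*(-403 + (-9 - 18)) = -121*(-403 - 27) = -121*(-430) = 52030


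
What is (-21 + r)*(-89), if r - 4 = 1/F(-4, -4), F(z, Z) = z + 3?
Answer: 1602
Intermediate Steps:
F(z, Z) = 3 + z
r = 3 (r = 4 + 1/(3 - 4) = 4 + 1/(-1) = 4 - 1 = 3)
(-21 + r)*(-89) = (-21 + 3)*(-89) = -18*(-89) = 1602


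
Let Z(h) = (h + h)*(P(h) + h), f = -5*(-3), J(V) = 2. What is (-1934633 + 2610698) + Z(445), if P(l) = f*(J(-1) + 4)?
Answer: 1152215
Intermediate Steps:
f = 15
P(l) = 90 (P(l) = 15*(2 + 4) = 15*6 = 90)
Z(h) = 2*h*(90 + h) (Z(h) = (h + h)*(90 + h) = (2*h)*(90 + h) = 2*h*(90 + h))
(-1934633 + 2610698) + Z(445) = (-1934633 + 2610698) + 2*445*(90 + 445) = 676065 + 2*445*535 = 676065 + 476150 = 1152215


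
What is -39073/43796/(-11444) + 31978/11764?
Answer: 4006969697861/1474033387984 ≈ 2.7184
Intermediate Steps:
-39073/43796/(-11444) + 31978/11764 = -39073*1/43796*(-1/11444) + 31978*(1/11764) = -39073/43796*(-1/11444) + 15989/5882 = 39073/501201424 + 15989/5882 = 4006969697861/1474033387984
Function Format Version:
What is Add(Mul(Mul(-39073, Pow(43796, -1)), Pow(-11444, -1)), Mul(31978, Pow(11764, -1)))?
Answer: Rational(4006969697861, 1474033387984) ≈ 2.7184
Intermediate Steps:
Add(Mul(Mul(-39073, Pow(43796, -1)), Pow(-11444, -1)), Mul(31978, Pow(11764, -1))) = Add(Mul(Mul(-39073, Rational(1, 43796)), Rational(-1, 11444)), Mul(31978, Rational(1, 11764))) = Add(Mul(Rational(-39073, 43796), Rational(-1, 11444)), Rational(15989, 5882)) = Add(Rational(39073, 501201424), Rational(15989, 5882)) = Rational(4006969697861, 1474033387984)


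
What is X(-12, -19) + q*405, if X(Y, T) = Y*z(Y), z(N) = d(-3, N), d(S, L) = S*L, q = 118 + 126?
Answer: 98388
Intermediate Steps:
q = 244
d(S, L) = L*S
z(N) = -3*N (z(N) = N*(-3) = -3*N)
X(Y, T) = -3*Y**2 (X(Y, T) = Y*(-3*Y) = -3*Y**2)
X(-12, -19) + q*405 = -3*(-12)**2 + 244*405 = -3*144 + 98820 = -432 + 98820 = 98388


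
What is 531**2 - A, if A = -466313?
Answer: 748274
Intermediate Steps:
531**2 - A = 531**2 - 1*(-466313) = 281961 + 466313 = 748274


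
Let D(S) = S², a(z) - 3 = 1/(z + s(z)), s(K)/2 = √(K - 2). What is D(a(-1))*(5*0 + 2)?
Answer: 16*(-13*I + 3*√3)/(-11*I + 4*√3) ≈ 16.947 - 3.1156*I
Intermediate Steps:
s(K) = 2*√(-2 + K) (s(K) = 2*√(K - 2) = 2*√(-2 + K))
a(z) = 3 + 1/(z + 2*√(-2 + z))
D(a(-1))*(5*0 + 2) = ((1 + 3*(-1) + 6*√(-2 - 1))/(-1 + 2*√(-2 - 1)))²*(5*0 + 2) = ((1 - 3 + 6*√(-3))/(-1 + 2*√(-3)))²*(0 + 2) = ((1 - 3 + 6*(I*√3))/(-1 + 2*(I*√3)))²*2 = ((1 - 3 + 6*I*√3)/(-1 + 2*I*√3))²*2 = ((-2 + 6*I*√3)/(-1 + 2*I*√3))²*2 = ((-2 + 6*I*√3)²/(-1 + 2*I*√3)²)*2 = 2*(-2 + 6*I*√3)²/(-1 + 2*I*√3)²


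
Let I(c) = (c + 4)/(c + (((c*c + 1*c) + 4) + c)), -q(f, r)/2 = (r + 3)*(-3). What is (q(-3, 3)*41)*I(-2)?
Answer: 1476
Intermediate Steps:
q(f, r) = 18 + 6*r (q(f, r) = -2*(r + 3)*(-3) = -2*(3 + r)*(-3) = -2*(-9 - 3*r) = 18 + 6*r)
I(c) = (4 + c)/(4 + c**2 + 3*c) (I(c) = (4 + c)/(c + (((c**2 + c) + 4) + c)) = (4 + c)/(c + (((c + c**2) + 4) + c)) = (4 + c)/(c + ((4 + c + c**2) + c)) = (4 + c)/(c + (4 + c**2 + 2*c)) = (4 + c)/(4 + c**2 + 3*c))
(q(-3, 3)*41)*I(-2) = ((18 + 6*3)*41)*((4 - 2)/(4 + (-2)**2 + 3*(-2))) = ((18 + 18)*41)*(2/(4 + 4 - 6)) = (36*41)*(2/2) = 1476*((1/2)*2) = 1476*1 = 1476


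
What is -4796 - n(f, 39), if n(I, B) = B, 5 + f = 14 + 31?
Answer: -4835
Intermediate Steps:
f = 40 (f = -5 + (14 + 31) = -5 + 45 = 40)
-4796 - n(f, 39) = -4796 - 1*39 = -4796 - 39 = -4835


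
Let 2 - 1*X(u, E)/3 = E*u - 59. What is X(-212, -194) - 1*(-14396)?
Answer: -108805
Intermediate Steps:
X(u, E) = 183 - 3*E*u (X(u, E) = 6 - 3*(E*u - 59) = 6 - 3*(-59 + E*u) = 6 + (177 - 3*E*u) = 183 - 3*E*u)
X(-212, -194) - 1*(-14396) = (183 - 3*(-194)*(-212)) - 1*(-14396) = (183 - 123384) + 14396 = -123201 + 14396 = -108805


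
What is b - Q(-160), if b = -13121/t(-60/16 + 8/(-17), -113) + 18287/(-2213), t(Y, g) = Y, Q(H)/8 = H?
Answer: 2782219875/635131 ≈ 4380.5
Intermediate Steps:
Q(H) = 8*H
b = 1969252195/635131 (b = -13121/(-60/16 + 8/(-17)) + 18287/(-2213) = -13121/(-60*1/16 + 8*(-1/17)) + 18287*(-1/2213) = -13121/(-15/4 - 8/17) - 18287/2213 = -13121/(-287/68) - 18287/2213 = -13121*(-68/287) - 18287/2213 = 892228/287 - 18287/2213 = 1969252195/635131 ≈ 3100.5)
b - Q(-160) = 1969252195/635131 - 8*(-160) = 1969252195/635131 - 1*(-1280) = 1969252195/635131 + 1280 = 2782219875/635131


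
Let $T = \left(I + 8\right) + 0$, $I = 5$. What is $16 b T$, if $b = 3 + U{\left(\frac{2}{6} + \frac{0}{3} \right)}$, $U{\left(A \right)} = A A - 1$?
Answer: $\frac{3952}{9} \approx 439.11$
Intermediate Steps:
$U{\left(A \right)} = -1 + A^{2}$ ($U{\left(A \right)} = A^{2} - 1 = -1 + A^{2}$)
$T = 13$ ($T = \left(5 + 8\right) + 0 = 13 + 0 = 13$)
$b = \frac{19}{9}$ ($b = 3 - \left(1 - \left(\frac{2}{6} + \frac{0}{3}\right)^{2}\right) = 3 - \left(1 - \left(2 \cdot \frac{1}{6} + 0 \cdot \frac{1}{3}\right)^{2}\right) = 3 - \left(1 - \left(\frac{1}{3} + 0\right)^{2}\right) = 3 - \left(1 - \left(\frac{1}{3}\right)^{2}\right) = 3 + \left(-1 + \frac{1}{9}\right) = 3 - \frac{8}{9} = \frac{19}{9} \approx 2.1111$)
$16 b T = 16 \cdot \frac{19}{9} \cdot 13 = \frac{304}{9} \cdot 13 = \frac{3952}{9}$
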